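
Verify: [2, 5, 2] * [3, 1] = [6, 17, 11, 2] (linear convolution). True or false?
Recompute linear convolution of [2, 5, 2] and [3, 1]: y[0] = 2×3 = 6; y[1] = 2×1 + 5×3 = 17; y[2] = 5×1 + 2×3 = 11; y[3] = 2×1 = 2 → [6, 17, 11, 2]. Given [6, 17, 11, 2] matches, so answer: Yes

Yes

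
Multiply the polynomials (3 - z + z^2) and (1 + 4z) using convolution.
Ascending coefficients: a = [3, -1, 1], b = [1, 4]. c[0] = 3×1 = 3; c[1] = 3×4 + -1×1 = 11; c[2] = -1×4 + 1×1 = -3; c[3] = 1×4 = 4. Result coefficients: [3, 11, -3, 4] → 3 + 11z - 3z^2 + 4z^3

3 + 11z - 3z^2 + 4z^3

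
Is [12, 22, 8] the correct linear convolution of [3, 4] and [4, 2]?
Recompute linear convolution of [3, 4] and [4, 2]: y[0] = 3×4 = 12; y[1] = 3×2 + 4×4 = 22; y[2] = 4×2 = 8 → [12, 22, 8]. Given [12, 22, 8] matches, so answer: Yes

Yes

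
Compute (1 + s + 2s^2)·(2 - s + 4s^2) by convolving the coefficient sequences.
Ascending coefficients: a = [1, 1, 2], b = [2, -1, 4]. c[0] = 1×2 = 2; c[1] = 1×-1 + 1×2 = 1; c[2] = 1×4 + 1×-1 + 2×2 = 7; c[3] = 1×4 + 2×-1 = 2; c[4] = 2×4 = 8. Result coefficients: [2, 1, 7, 2, 8] → 2 + s + 7s^2 + 2s^3 + 8s^4

2 + s + 7s^2 + 2s^3 + 8s^4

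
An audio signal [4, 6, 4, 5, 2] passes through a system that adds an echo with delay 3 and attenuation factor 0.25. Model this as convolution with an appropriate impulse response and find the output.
Direct-path + delayed-attenuated-path model → impulse response h = [1, 0, 0, 0.25] (1 at lag 0, 0.25 at lag 3). Output y[n] = x[n] + 0.25·x[n - 3] (with x[n] = 0 outside 0..4): y[0] = 4 + 0.25×0 = 4; y[1] = 6 + 0.25×0 = 6; y[2] = 4 + 0.25×0 = 4; y[3] = 5 + 0.25×4 = 6.0; y[4] = 2 + 0.25×6 = 3.5; y[5] = 0 + 0.25×4 = 1.0; y[6] = 0 + 0.25×5 = 1.25; y[7] = 0 + 0.25×2 = 0.5. So y = [4, 6, 4, 6.0, 3.5, 1.0, 1.25, 0.5]

[4, 6, 4, 6.0, 3.5, 1.0, 1.25, 0.5]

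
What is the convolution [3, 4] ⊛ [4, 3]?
y[0] = 3×4 = 12; y[1] = 3×3 + 4×4 = 25; y[2] = 4×3 = 12

[12, 25, 12]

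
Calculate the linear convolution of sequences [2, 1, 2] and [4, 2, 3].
y[0] = 2×4 = 8; y[1] = 2×2 + 1×4 = 8; y[2] = 2×3 + 1×2 + 2×4 = 16; y[3] = 1×3 + 2×2 = 7; y[4] = 2×3 = 6

[8, 8, 16, 7, 6]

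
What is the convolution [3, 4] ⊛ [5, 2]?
y[0] = 3×5 = 15; y[1] = 3×2 + 4×5 = 26; y[2] = 4×2 = 8

[15, 26, 8]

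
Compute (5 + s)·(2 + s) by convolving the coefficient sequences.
Ascending coefficients: a = [5, 1], b = [2, 1]. c[0] = 5×2 = 10; c[1] = 5×1 + 1×2 = 7; c[2] = 1×1 = 1. Result coefficients: [10, 7, 1] → 10 + 7s + s^2

10 + 7s + s^2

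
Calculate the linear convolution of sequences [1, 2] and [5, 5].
y[0] = 1×5 = 5; y[1] = 1×5 + 2×5 = 15; y[2] = 2×5 = 10

[5, 15, 10]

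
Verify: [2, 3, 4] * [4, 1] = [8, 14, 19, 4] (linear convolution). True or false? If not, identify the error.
Recompute linear convolution of [2, 3, 4] and [4, 1]: y[0] = 2×4 = 8; y[1] = 2×1 + 3×4 = 14; y[2] = 3×1 + 4×4 = 19; y[3] = 4×1 = 4 → [8, 14, 19, 4]. Given [8, 14, 19, 4] matches, so answer: Yes

Yes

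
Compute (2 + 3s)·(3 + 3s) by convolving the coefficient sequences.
Ascending coefficients: a = [2, 3], b = [3, 3]. c[0] = 2×3 = 6; c[1] = 2×3 + 3×3 = 15; c[2] = 3×3 = 9. Result coefficients: [6, 15, 9] → 6 + 15s + 9s^2

6 + 15s + 9s^2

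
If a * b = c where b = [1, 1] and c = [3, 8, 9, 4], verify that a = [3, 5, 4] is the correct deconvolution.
Forward-compute [3, 5, 4] * [1, 1]: c[0] = 3×1 = 3; c[1] = 3×1 + 5×1 = 8; c[2] = 5×1 + 4×1 = 9; c[3] = 4×1 = 4 → [3, 8, 9, 4]. Matches given c = [3, 8, 9, 4], so verified.

Verified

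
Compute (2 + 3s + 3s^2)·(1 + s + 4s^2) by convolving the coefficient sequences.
Ascending coefficients: a = [2, 3, 3], b = [1, 1, 4]. c[0] = 2×1 = 2; c[1] = 2×1 + 3×1 = 5; c[2] = 2×4 + 3×1 + 3×1 = 14; c[3] = 3×4 + 3×1 = 15; c[4] = 3×4 = 12. Result coefficients: [2, 5, 14, 15, 12] → 2 + 5s + 14s^2 + 15s^3 + 12s^4

2 + 5s + 14s^2 + 15s^3 + 12s^4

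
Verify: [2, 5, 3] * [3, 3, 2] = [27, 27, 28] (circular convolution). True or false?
Recompute circular convolution of [2, 5, 3] and [3, 3, 2]: y[0] = 2×3 + 5×2 + 3×3 = 25; y[1] = 2×3 + 5×3 + 3×2 = 27; y[2] = 2×2 + 5×3 + 3×3 = 28 → [25, 27, 28]. Compare to given [27, 27, 28]: they differ at index 0: given 27, correct 25, so answer: No

No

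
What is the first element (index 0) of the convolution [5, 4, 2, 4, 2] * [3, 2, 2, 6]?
Use y[k] = Σ_i a[i]·b[k-i] at k=0. y[0] = 5×3 = 15

15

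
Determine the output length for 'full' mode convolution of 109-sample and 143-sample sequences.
Linear/full convolution length: m + n - 1 = 109 + 143 - 1 = 251

251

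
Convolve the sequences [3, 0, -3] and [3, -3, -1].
y[0] = 3×3 = 9; y[1] = 3×-3 + 0×3 = -9; y[2] = 3×-1 + 0×-3 + -3×3 = -12; y[3] = 0×-1 + -3×-3 = 9; y[4] = -3×-1 = 3

[9, -9, -12, 9, 3]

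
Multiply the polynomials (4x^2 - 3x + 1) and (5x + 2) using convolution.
Ascending coefficients: a = [1, -3, 4], b = [2, 5]. c[0] = 1×2 = 2; c[1] = 1×5 + -3×2 = -1; c[2] = -3×5 + 4×2 = -7; c[3] = 4×5 = 20. Result coefficients: [2, -1, -7, 20] → 20x^3 - 7x^2 - x + 2

20x^3 - 7x^2 - x + 2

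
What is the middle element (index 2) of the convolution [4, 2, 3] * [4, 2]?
Use y[k] = Σ_i a[i]·b[k-i] at k=2. y[2] = 2×2 + 3×4 = 16

16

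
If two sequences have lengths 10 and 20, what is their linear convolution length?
Linear/full convolution length: m + n - 1 = 10 + 20 - 1 = 29

29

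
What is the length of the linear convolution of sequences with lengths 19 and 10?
Linear/full convolution length: m + n - 1 = 19 + 10 - 1 = 28

28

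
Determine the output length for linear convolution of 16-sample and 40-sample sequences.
Linear/full convolution length: m + n - 1 = 16 + 40 - 1 = 55

55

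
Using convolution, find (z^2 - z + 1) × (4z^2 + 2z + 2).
Ascending coefficients: a = [1, -1, 1], b = [2, 2, 4]. c[0] = 1×2 = 2; c[1] = 1×2 + -1×2 = 0; c[2] = 1×4 + -1×2 + 1×2 = 4; c[3] = -1×4 + 1×2 = -2; c[4] = 1×4 = 4. Result coefficients: [2, 0, 4, -2, 4] → 4z^4 - 2z^3 + 4z^2 + 2

4z^4 - 2z^3 + 4z^2 + 2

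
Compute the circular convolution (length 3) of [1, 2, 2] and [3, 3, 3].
Use y[k] = Σ_j a[j]·b[(k-j) mod 3]. y[0] = 1×3 + 2×3 + 2×3 = 15; y[1] = 1×3 + 2×3 + 2×3 = 15; y[2] = 1×3 + 2×3 + 2×3 = 15. Result: [15, 15, 15]

[15, 15, 15]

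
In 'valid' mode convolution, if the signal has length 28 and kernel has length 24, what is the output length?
'Valid' mode counts only positions where the kernel fully overlaps the signal: m - n + 1 = 28 - 24 + 1 = 5

5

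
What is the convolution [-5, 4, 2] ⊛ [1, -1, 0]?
y[0] = -5×1 = -5; y[1] = -5×-1 + 4×1 = 9; y[2] = -5×0 + 4×-1 + 2×1 = -2; y[3] = 4×0 + 2×-1 = -2; y[4] = 2×0 = 0

[-5, 9, -2, -2, 0]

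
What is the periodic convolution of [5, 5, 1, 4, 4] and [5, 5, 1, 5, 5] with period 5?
Use y[k] = Σ_j s[j]·t[(k-j) mod 5]. y[0] = 5×5 + 5×5 + 1×5 + 4×1 + 4×5 = 79; y[1] = 5×5 + 5×5 + 1×5 + 4×5 + 4×1 = 79; y[2] = 5×1 + 5×5 + 1×5 + 4×5 + 4×5 = 75; y[3] = 5×5 + 5×1 + 1×5 + 4×5 + 4×5 = 75; y[4] = 5×5 + 5×5 + 1×1 + 4×5 + 4×5 = 91. Result: [79, 79, 75, 75, 91]

[79, 79, 75, 75, 91]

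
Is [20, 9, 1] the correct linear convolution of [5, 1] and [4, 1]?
Recompute linear convolution of [5, 1] and [4, 1]: y[0] = 5×4 = 20; y[1] = 5×1 + 1×4 = 9; y[2] = 1×1 = 1 → [20, 9, 1]. Given [20, 9, 1] matches, so answer: Yes

Yes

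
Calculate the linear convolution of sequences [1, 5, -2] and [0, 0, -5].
y[0] = 1×0 = 0; y[1] = 1×0 + 5×0 = 0; y[2] = 1×-5 + 5×0 + -2×0 = -5; y[3] = 5×-5 + -2×0 = -25; y[4] = -2×-5 = 10

[0, 0, -5, -25, 10]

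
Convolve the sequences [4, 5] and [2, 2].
y[0] = 4×2 = 8; y[1] = 4×2 + 5×2 = 18; y[2] = 5×2 = 10

[8, 18, 10]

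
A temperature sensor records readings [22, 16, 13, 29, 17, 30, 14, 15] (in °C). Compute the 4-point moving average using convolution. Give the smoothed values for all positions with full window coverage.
4-point moving average kernel = [1, 1, 1, 1]. Apply in 'valid' mode (full window coverage): avg[0] = (22 + 16 + 13 + 29) / 4 = 20.0; avg[1] = (16 + 13 + 29 + 17) / 4 = 18.75; avg[2] = (13 + 29 + 17 + 30) / 4 = 22.25; avg[3] = (29 + 17 + 30 + 14) / 4 = 22.5; avg[4] = (17 + 30 + 14 + 15) / 4 = 19.0. Smoothed values: [20.0, 18.75, 22.25, 22.5, 19.0]

[20.0, 18.75, 22.25, 22.5, 19.0]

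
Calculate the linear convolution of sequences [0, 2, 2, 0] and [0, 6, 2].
y[0] = 0×0 = 0; y[1] = 0×6 + 2×0 = 0; y[2] = 0×2 + 2×6 + 2×0 = 12; y[3] = 2×2 + 2×6 + 0×0 = 16; y[4] = 2×2 + 0×6 = 4; y[5] = 0×2 = 0

[0, 0, 12, 16, 4, 0]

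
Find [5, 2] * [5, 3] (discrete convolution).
y[0] = 5×5 = 25; y[1] = 5×3 + 2×5 = 25; y[2] = 2×3 = 6

[25, 25, 6]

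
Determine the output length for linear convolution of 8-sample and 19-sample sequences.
Linear/full convolution length: m + n - 1 = 8 + 19 - 1 = 26

26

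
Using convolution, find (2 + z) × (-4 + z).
Ascending coefficients: a = [2, 1], b = [-4, 1]. c[0] = 2×-4 = -8; c[1] = 2×1 + 1×-4 = -2; c[2] = 1×1 = 1. Result coefficients: [-8, -2, 1] → -8 - 2z + z^2

-8 - 2z + z^2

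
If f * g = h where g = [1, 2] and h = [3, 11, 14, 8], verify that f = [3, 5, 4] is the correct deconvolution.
Forward-compute [3, 5, 4] * [1, 2]: h[0] = 3×1 = 3; h[1] = 3×2 + 5×1 = 11; h[2] = 5×2 + 4×1 = 14; h[3] = 4×2 = 8 → [3, 11, 14, 8]. Matches given h = [3, 11, 14, 8], so verified.

Verified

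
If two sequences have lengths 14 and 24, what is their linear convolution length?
Linear/full convolution length: m + n - 1 = 14 + 24 - 1 = 37

37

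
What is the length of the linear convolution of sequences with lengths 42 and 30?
Linear/full convolution length: m + n - 1 = 42 + 30 - 1 = 71

71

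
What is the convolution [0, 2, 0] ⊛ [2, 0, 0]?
y[0] = 0×2 = 0; y[1] = 0×0 + 2×2 = 4; y[2] = 0×0 + 2×0 + 0×2 = 0; y[3] = 2×0 + 0×0 = 0; y[4] = 0×0 = 0

[0, 4, 0, 0, 0]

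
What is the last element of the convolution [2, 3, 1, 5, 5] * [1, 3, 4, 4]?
Use y[k] = Σ_i a[i]·b[k-i] at k=7. y[7] = 5×4 = 20

20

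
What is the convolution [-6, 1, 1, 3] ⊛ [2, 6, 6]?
y[0] = -6×2 = -12; y[1] = -6×6 + 1×2 = -34; y[2] = -6×6 + 1×6 + 1×2 = -28; y[3] = 1×6 + 1×6 + 3×2 = 18; y[4] = 1×6 + 3×6 = 24; y[5] = 3×6 = 18

[-12, -34, -28, 18, 24, 18]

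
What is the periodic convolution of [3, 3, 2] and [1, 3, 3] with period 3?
Use y[k] = Σ_j f[j]·g[(k-j) mod 3]. y[0] = 3×1 + 3×3 + 2×3 = 18; y[1] = 3×3 + 3×1 + 2×3 = 18; y[2] = 3×3 + 3×3 + 2×1 = 20. Result: [18, 18, 20]

[18, 18, 20]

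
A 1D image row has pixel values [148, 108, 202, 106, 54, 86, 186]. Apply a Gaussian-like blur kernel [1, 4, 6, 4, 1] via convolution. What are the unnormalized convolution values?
Convolve image row [148, 108, 202, 106, 54, 86, 186] with kernel [1, 4, 6, 4, 1]: y[0] = 148×1 = 148; y[1] = 148×4 + 108×1 = 700; y[2] = 148×6 + 108×4 + 202×1 = 1522; y[3] = 148×4 + 108×6 + 202×4 + 106×1 = 2154; y[4] = 148×1 + 108×4 + 202×6 + 106×4 + 54×1 = 2270; y[5] = 108×1 + 202×4 + 106×6 + 54×4 + 86×1 = 1854; y[6] = 202×1 + 106×4 + 54×6 + 86×4 + 186×1 = 1480; y[7] = 106×1 + 54×4 + 86×6 + 186×4 = 1582; y[8] = 54×1 + 86×4 + 186×6 = 1514; y[9] = 86×1 + 186×4 = 830; y[10] = 186×1 = 186 → [148, 700, 1522, 2154, 2270, 1854, 1480, 1582, 1514, 830, 186]. Normalization factor = sum(kernel) = 16.

[148, 700, 1522, 2154, 2270, 1854, 1480, 1582, 1514, 830, 186]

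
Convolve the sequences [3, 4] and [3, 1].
y[0] = 3×3 = 9; y[1] = 3×1 + 4×3 = 15; y[2] = 4×1 = 4

[9, 15, 4]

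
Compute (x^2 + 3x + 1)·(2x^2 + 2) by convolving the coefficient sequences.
Ascending coefficients: a = [1, 3, 1], b = [2, 0, 2]. c[0] = 1×2 = 2; c[1] = 1×0 + 3×2 = 6; c[2] = 1×2 + 3×0 + 1×2 = 4; c[3] = 3×2 + 1×0 = 6; c[4] = 1×2 = 2. Result coefficients: [2, 6, 4, 6, 2] → 2x^4 + 6x^3 + 4x^2 + 6x + 2

2x^4 + 6x^3 + 4x^2 + 6x + 2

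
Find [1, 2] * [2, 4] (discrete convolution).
y[0] = 1×2 = 2; y[1] = 1×4 + 2×2 = 8; y[2] = 2×4 = 8

[2, 8, 8]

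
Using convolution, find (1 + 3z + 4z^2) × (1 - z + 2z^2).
Ascending coefficients: a = [1, 3, 4], b = [1, -1, 2]. c[0] = 1×1 = 1; c[1] = 1×-1 + 3×1 = 2; c[2] = 1×2 + 3×-1 + 4×1 = 3; c[3] = 3×2 + 4×-1 = 2; c[4] = 4×2 = 8. Result coefficients: [1, 2, 3, 2, 8] → 1 + 2z + 3z^2 + 2z^3 + 8z^4

1 + 2z + 3z^2 + 2z^3 + 8z^4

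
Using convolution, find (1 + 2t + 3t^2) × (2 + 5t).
Ascending coefficients: a = [1, 2, 3], b = [2, 5]. c[0] = 1×2 = 2; c[1] = 1×5 + 2×2 = 9; c[2] = 2×5 + 3×2 = 16; c[3] = 3×5 = 15. Result coefficients: [2, 9, 16, 15] → 2 + 9t + 16t^2 + 15t^3

2 + 9t + 16t^2 + 15t^3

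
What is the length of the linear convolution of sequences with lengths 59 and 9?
Linear/full convolution length: m + n - 1 = 59 + 9 - 1 = 67

67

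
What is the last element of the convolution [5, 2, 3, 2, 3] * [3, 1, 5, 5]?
Use y[k] = Σ_i a[i]·b[k-i] at k=7. y[7] = 3×5 = 15

15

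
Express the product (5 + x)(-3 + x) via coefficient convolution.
Ascending coefficients: a = [5, 1], b = [-3, 1]. c[0] = 5×-3 = -15; c[1] = 5×1 + 1×-3 = 2; c[2] = 1×1 = 1. Result coefficients: [-15, 2, 1] → -15 + 2x + x^2

-15 + 2x + x^2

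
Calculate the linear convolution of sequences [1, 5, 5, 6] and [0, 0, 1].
y[0] = 1×0 = 0; y[1] = 1×0 + 5×0 = 0; y[2] = 1×1 + 5×0 + 5×0 = 1; y[3] = 5×1 + 5×0 + 6×0 = 5; y[4] = 5×1 + 6×0 = 5; y[5] = 6×1 = 6

[0, 0, 1, 5, 5, 6]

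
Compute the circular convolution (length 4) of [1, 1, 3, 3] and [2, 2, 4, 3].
Use y[k] = Σ_j f[j]·g[(k-j) mod 4]. y[0] = 1×2 + 1×3 + 3×4 + 3×2 = 23; y[1] = 1×2 + 1×2 + 3×3 + 3×4 = 25; y[2] = 1×4 + 1×2 + 3×2 + 3×3 = 21; y[3] = 1×3 + 1×4 + 3×2 + 3×2 = 19. Result: [23, 25, 21, 19]

[23, 25, 21, 19]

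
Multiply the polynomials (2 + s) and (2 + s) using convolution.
Ascending coefficients: a = [2, 1], b = [2, 1]. c[0] = 2×2 = 4; c[1] = 2×1 + 1×2 = 4; c[2] = 1×1 = 1. Result coefficients: [4, 4, 1] → 4 + 4s + s^2

4 + 4s + s^2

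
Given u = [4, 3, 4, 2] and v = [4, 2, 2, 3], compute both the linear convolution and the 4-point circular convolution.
Linear: y_lin[0] = 4×4 = 16; y_lin[1] = 4×2 + 3×4 = 20; y_lin[2] = 4×2 + 3×2 + 4×4 = 30; y_lin[3] = 4×3 + 3×2 + 4×2 + 2×4 = 34; y_lin[4] = 3×3 + 4×2 + 2×2 = 21; y_lin[5] = 4×3 + 2×2 = 16; y_lin[6] = 2×3 = 6 → [16, 20, 30, 34, 21, 16, 6]. Circular (length 4): y[0] = 4×4 + 3×3 + 4×2 + 2×2 = 37; y[1] = 4×2 + 3×4 + 4×3 + 2×2 = 36; y[2] = 4×2 + 3×2 + 4×4 + 2×3 = 36; y[3] = 4×3 + 3×2 + 4×2 + 2×4 = 34 → [37, 36, 36, 34]

Linear: [16, 20, 30, 34, 21, 16, 6], Circular: [37, 36, 36, 34]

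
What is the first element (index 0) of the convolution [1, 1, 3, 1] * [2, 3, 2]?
Use y[k] = Σ_i a[i]·b[k-i] at k=0. y[0] = 1×2 = 2

2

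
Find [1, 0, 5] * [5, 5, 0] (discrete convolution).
y[0] = 1×5 = 5; y[1] = 1×5 + 0×5 = 5; y[2] = 1×0 + 0×5 + 5×5 = 25; y[3] = 0×0 + 5×5 = 25; y[4] = 5×0 = 0

[5, 5, 25, 25, 0]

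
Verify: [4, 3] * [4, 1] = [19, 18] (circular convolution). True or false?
Recompute circular convolution of [4, 3] and [4, 1]: y[0] = 4×4 + 3×1 = 19; y[1] = 4×1 + 3×4 = 16 → [19, 16]. Compare to given [19, 18]: they differ at index 1: given 18, correct 16, so answer: No

No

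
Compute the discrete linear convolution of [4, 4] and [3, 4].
y[0] = 4×3 = 12; y[1] = 4×4 + 4×3 = 28; y[2] = 4×4 = 16

[12, 28, 16]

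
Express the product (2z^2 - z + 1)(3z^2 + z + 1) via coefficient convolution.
Ascending coefficients: a = [1, -1, 2], b = [1, 1, 3]. c[0] = 1×1 = 1; c[1] = 1×1 + -1×1 = 0; c[2] = 1×3 + -1×1 + 2×1 = 4; c[3] = -1×3 + 2×1 = -1; c[4] = 2×3 = 6. Result coefficients: [1, 0, 4, -1, 6] → 6z^4 - z^3 + 4z^2 + 1

6z^4 - z^3 + 4z^2 + 1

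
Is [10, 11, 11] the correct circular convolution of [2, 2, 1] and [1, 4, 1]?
Recompute circular convolution of [2, 2, 1] and [1, 4, 1]: y[0] = 2×1 + 2×1 + 1×4 = 8; y[1] = 2×4 + 2×1 + 1×1 = 11; y[2] = 2×1 + 2×4 + 1×1 = 11 → [8, 11, 11]. Compare to given [10, 11, 11]: they differ at index 0: given 10, correct 8, so answer: No

No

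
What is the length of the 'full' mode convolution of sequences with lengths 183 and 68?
Linear/full convolution length: m + n - 1 = 183 + 68 - 1 = 250

250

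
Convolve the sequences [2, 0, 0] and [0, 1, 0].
y[0] = 2×0 = 0; y[1] = 2×1 + 0×0 = 2; y[2] = 2×0 + 0×1 + 0×0 = 0; y[3] = 0×0 + 0×1 = 0; y[4] = 0×0 = 0

[0, 2, 0, 0, 0]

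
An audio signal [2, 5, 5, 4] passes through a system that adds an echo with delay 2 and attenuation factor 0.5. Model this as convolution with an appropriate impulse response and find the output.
Direct-path + delayed-attenuated-path model → impulse response h = [1, 0, 0.5] (1 at lag 0, 0.5 at lag 2). Output y[n] = x[n] + 0.5·x[n - 2] (with x[n] = 0 outside 0..3): y[0] = 2 + 0.5×0 = 2; y[1] = 5 + 0.5×0 = 5; y[2] = 5 + 0.5×2 = 6.0; y[3] = 4 + 0.5×5 = 6.5; y[4] = 0 + 0.5×5 = 2.5; y[5] = 0 + 0.5×4 = 2.0. So y = [2, 5, 6.0, 6.5, 2.5, 2.0]

[2, 5, 6.0, 6.5, 2.5, 2.0]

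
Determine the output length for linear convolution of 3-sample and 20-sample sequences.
Linear/full convolution length: m + n - 1 = 3 + 20 - 1 = 22

22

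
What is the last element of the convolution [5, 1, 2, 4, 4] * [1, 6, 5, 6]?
Use y[k] = Σ_i a[i]·b[k-i] at k=7. y[7] = 4×6 = 24

24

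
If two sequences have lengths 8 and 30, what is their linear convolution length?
Linear/full convolution length: m + n - 1 = 8 + 30 - 1 = 37

37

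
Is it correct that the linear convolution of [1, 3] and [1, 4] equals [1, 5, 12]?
Recompute linear convolution of [1, 3] and [1, 4]: y[0] = 1×1 = 1; y[1] = 1×4 + 3×1 = 7; y[2] = 3×4 = 12 → [1, 7, 12]. Compare to given [1, 5, 12]: they differ at index 1: given 5, correct 7, so answer: No

No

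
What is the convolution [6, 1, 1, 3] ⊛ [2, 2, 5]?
y[0] = 6×2 = 12; y[1] = 6×2 + 1×2 = 14; y[2] = 6×5 + 1×2 + 1×2 = 34; y[3] = 1×5 + 1×2 + 3×2 = 13; y[4] = 1×5 + 3×2 = 11; y[5] = 3×5 = 15

[12, 14, 34, 13, 11, 15]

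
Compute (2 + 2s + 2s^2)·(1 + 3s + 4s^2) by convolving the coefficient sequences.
Ascending coefficients: a = [2, 2, 2], b = [1, 3, 4]. c[0] = 2×1 = 2; c[1] = 2×3 + 2×1 = 8; c[2] = 2×4 + 2×3 + 2×1 = 16; c[3] = 2×4 + 2×3 = 14; c[4] = 2×4 = 8. Result coefficients: [2, 8, 16, 14, 8] → 2 + 8s + 16s^2 + 14s^3 + 8s^4

2 + 8s + 16s^2 + 14s^3 + 8s^4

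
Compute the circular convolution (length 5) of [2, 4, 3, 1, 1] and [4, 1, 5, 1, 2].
Use y[k] = Σ_j x[j]·h[(k-j) mod 5]. y[0] = 2×4 + 4×2 + 3×1 + 1×5 + 1×1 = 25; y[1] = 2×1 + 4×4 + 3×2 + 1×1 + 1×5 = 30; y[2] = 2×5 + 4×1 + 3×4 + 1×2 + 1×1 = 29; y[3] = 2×1 + 4×5 + 3×1 + 1×4 + 1×2 = 31; y[4] = 2×2 + 4×1 + 3×5 + 1×1 + 1×4 = 28. Result: [25, 30, 29, 31, 28]

[25, 30, 29, 31, 28]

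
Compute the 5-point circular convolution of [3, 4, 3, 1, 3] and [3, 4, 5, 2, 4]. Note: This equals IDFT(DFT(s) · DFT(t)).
Either evaluate y[k] = Σ_j s[j]·t[(k-j) mod 5] directly, or use IDFT(DFT(s) · DFT(t)). y[0] = 3×3 + 4×4 + 3×2 + 1×5 + 3×4 = 48; y[1] = 3×4 + 4×3 + 3×4 + 1×2 + 3×5 = 53; y[2] = 3×5 + 4×4 + 3×3 + 1×4 + 3×2 = 50; y[3] = 3×2 + 4×5 + 3×4 + 1×3 + 3×4 = 53; y[4] = 3×4 + 4×2 + 3×5 + 1×4 + 3×3 = 48. Result: [48, 53, 50, 53, 48]

[48, 53, 50, 53, 48]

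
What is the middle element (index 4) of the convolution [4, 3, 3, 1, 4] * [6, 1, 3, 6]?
Use y[k] = Σ_i a[i]·b[k-i] at k=4. y[4] = 3×6 + 3×3 + 1×1 + 4×6 = 52

52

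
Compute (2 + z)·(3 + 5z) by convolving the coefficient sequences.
Ascending coefficients: a = [2, 1], b = [3, 5]. c[0] = 2×3 = 6; c[1] = 2×5 + 1×3 = 13; c[2] = 1×5 = 5. Result coefficients: [6, 13, 5] → 6 + 13z + 5z^2

6 + 13z + 5z^2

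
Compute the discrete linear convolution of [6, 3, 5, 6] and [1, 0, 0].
y[0] = 6×1 = 6; y[1] = 6×0 + 3×1 = 3; y[2] = 6×0 + 3×0 + 5×1 = 5; y[3] = 3×0 + 5×0 + 6×1 = 6; y[4] = 5×0 + 6×0 = 0; y[5] = 6×0 = 0

[6, 3, 5, 6, 0, 0]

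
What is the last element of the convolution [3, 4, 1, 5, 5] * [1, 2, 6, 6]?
Use y[k] = Σ_i a[i]·b[k-i] at k=7. y[7] = 5×6 = 30

30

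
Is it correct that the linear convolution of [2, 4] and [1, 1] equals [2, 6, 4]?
Recompute linear convolution of [2, 4] and [1, 1]: y[0] = 2×1 = 2; y[1] = 2×1 + 4×1 = 6; y[2] = 4×1 = 4 → [2, 6, 4]. Given [2, 6, 4] matches, so answer: Yes

Yes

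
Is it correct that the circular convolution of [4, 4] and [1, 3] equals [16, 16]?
Recompute circular convolution of [4, 4] and [1, 3]: y[0] = 4×1 + 4×3 = 16; y[1] = 4×3 + 4×1 = 16 → [16, 16]. Given [16, 16] matches, so answer: Yes

Yes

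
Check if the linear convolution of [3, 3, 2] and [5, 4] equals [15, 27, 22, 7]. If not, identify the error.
Recompute linear convolution of [3, 3, 2] and [5, 4]: y[0] = 3×5 = 15; y[1] = 3×4 + 3×5 = 27; y[2] = 3×4 + 2×5 = 22; y[3] = 2×4 = 8 → [15, 27, 22, 8]. Compare to given [15, 27, 22, 7]: they differ at index 3: given 7, correct 8, so answer: No

No. Error at index 3: given 7, correct 8.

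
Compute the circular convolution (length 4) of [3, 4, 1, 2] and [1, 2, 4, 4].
Use y[k] = Σ_j a[j]·b[(k-j) mod 4]. y[0] = 3×1 + 4×4 + 1×4 + 2×2 = 27; y[1] = 3×2 + 4×1 + 1×4 + 2×4 = 22; y[2] = 3×4 + 4×2 + 1×1 + 2×4 = 29; y[3] = 3×4 + 4×4 + 1×2 + 2×1 = 32. Result: [27, 22, 29, 32]

[27, 22, 29, 32]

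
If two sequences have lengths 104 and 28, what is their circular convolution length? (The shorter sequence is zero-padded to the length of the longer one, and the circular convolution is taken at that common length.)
Circular convolution (zero-padding the shorter input) has length max(m, n) = max(104, 28) = 104

104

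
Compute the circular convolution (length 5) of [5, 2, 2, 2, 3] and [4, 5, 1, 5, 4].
Use y[k] = Σ_j u[j]·v[(k-j) mod 5]. y[0] = 5×4 + 2×4 + 2×5 + 2×1 + 3×5 = 55; y[1] = 5×5 + 2×4 + 2×4 + 2×5 + 3×1 = 54; y[2] = 5×1 + 2×5 + 2×4 + 2×4 + 3×5 = 46; y[3] = 5×5 + 2×1 + 2×5 + 2×4 + 3×4 = 57; y[4] = 5×4 + 2×5 + 2×1 + 2×5 + 3×4 = 54. Result: [55, 54, 46, 57, 54]

[55, 54, 46, 57, 54]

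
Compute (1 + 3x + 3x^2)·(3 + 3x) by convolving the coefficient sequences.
Ascending coefficients: a = [1, 3, 3], b = [3, 3]. c[0] = 1×3 = 3; c[1] = 1×3 + 3×3 = 12; c[2] = 3×3 + 3×3 = 18; c[3] = 3×3 = 9. Result coefficients: [3, 12, 18, 9] → 3 + 12x + 18x^2 + 9x^3

3 + 12x + 18x^2 + 9x^3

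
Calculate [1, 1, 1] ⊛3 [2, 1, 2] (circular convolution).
Use y[k] = Σ_j x[j]·h[(k-j) mod 3]. y[0] = 1×2 + 1×2 + 1×1 = 5; y[1] = 1×1 + 1×2 + 1×2 = 5; y[2] = 1×2 + 1×1 + 1×2 = 5. Result: [5, 5, 5]

[5, 5, 5]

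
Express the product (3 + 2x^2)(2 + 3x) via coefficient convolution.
Ascending coefficients: a = [3, 0, 2], b = [2, 3]. c[0] = 3×2 = 6; c[1] = 3×3 + 0×2 = 9; c[2] = 0×3 + 2×2 = 4; c[3] = 2×3 = 6. Result coefficients: [6, 9, 4, 6] → 6 + 9x + 4x^2 + 6x^3

6 + 9x + 4x^2 + 6x^3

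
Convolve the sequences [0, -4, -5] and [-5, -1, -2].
y[0] = 0×-5 = 0; y[1] = 0×-1 + -4×-5 = 20; y[2] = 0×-2 + -4×-1 + -5×-5 = 29; y[3] = -4×-2 + -5×-1 = 13; y[4] = -5×-2 = 10

[0, 20, 29, 13, 10]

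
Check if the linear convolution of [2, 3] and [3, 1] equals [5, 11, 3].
Recompute linear convolution of [2, 3] and [3, 1]: y[0] = 2×3 = 6; y[1] = 2×1 + 3×3 = 11; y[2] = 3×1 = 3 → [6, 11, 3]. Compare to given [5, 11, 3]: they differ at index 0: given 5, correct 6, so answer: No

No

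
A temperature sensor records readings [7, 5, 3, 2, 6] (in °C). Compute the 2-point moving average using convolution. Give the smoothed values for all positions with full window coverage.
2-point moving average kernel = [1, 1]. Apply in 'valid' mode (full window coverage): avg[0] = (7 + 5) / 2 = 6.0; avg[1] = (5 + 3) / 2 = 4.0; avg[2] = (3 + 2) / 2 = 2.5; avg[3] = (2 + 6) / 2 = 4.0. Smoothed values: [6.0, 4.0, 2.5, 4.0]

[6.0, 4.0, 2.5, 4.0]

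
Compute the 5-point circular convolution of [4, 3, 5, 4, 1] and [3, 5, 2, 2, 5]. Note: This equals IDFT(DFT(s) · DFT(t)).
Either evaluate y[k] = Σ_j s[j]·t[(k-j) mod 5] directly, or use IDFT(DFT(s) · DFT(t)). y[0] = 4×3 + 3×5 + 5×2 + 4×2 + 1×5 = 50; y[1] = 4×5 + 3×3 + 5×5 + 4×2 + 1×2 = 64; y[2] = 4×2 + 3×5 + 5×3 + 4×5 + 1×2 = 60; y[3] = 4×2 + 3×2 + 5×5 + 4×3 + 1×5 = 56; y[4] = 4×5 + 3×2 + 5×2 + 4×5 + 1×3 = 59. Result: [50, 64, 60, 56, 59]

[50, 64, 60, 56, 59]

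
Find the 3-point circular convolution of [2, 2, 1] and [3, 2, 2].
Use y[k] = Σ_j u[j]·v[(k-j) mod 3]. y[0] = 2×3 + 2×2 + 1×2 = 12; y[1] = 2×2 + 2×3 + 1×2 = 12; y[2] = 2×2 + 2×2 + 1×3 = 11. Result: [12, 12, 11]

[12, 12, 11]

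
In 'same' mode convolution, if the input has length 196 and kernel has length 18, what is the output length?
'Same' mode returns an output with the same length as the input: 196

196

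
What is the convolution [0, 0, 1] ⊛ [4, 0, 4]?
y[0] = 0×4 = 0; y[1] = 0×0 + 0×4 = 0; y[2] = 0×4 + 0×0 + 1×4 = 4; y[3] = 0×4 + 1×0 = 0; y[4] = 1×4 = 4

[0, 0, 4, 0, 4]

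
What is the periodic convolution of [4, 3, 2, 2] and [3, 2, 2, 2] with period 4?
Use y[k] = Σ_j u[j]·v[(k-j) mod 4]. y[0] = 4×3 + 3×2 + 2×2 + 2×2 = 26; y[1] = 4×2 + 3×3 + 2×2 + 2×2 = 25; y[2] = 4×2 + 3×2 + 2×3 + 2×2 = 24; y[3] = 4×2 + 3×2 + 2×2 + 2×3 = 24. Result: [26, 25, 24, 24]

[26, 25, 24, 24]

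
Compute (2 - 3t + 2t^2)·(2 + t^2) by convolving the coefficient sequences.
Ascending coefficients: a = [2, -3, 2], b = [2, 0, 1]. c[0] = 2×2 = 4; c[1] = 2×0 + -3×2 = -6; c[2] = 2×1 + -3×0 + 2×2 = 6; c[3] = -3×1 + 2×0 = -3; c[4] = 2×1 = 2. Result coefficients: [4, -6, 6, -3, 2] → 4 - 6t + 6t^2 - 3t^3 + 2t^4

4 - 6t + 6t^2 - 3t^3 + 2t^4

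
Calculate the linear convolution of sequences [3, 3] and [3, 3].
y[0] = 3×3 = 9; y[1] = 3×3 + 3×3 = 18; y[2] = 3×3 = 9

[9, 18, 9]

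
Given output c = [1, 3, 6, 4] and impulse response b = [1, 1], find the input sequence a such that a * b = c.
Deconvolve c=[1, 3, 6, 4] by b=[1, 1]. Since b[0]=1, solve forward: a[0] = c[0] / 1 = 1; a[1] = (c[1] - 1×1) / 1 = 2; a[2] = (c[2] - 2×1) / 1 = 4. So a = [1, 2, 4]. Check by forward convolution: c[0] = 1×1 = 1; c[1] = 1×1 + 2×1 = 3; c[2] = 2×1 + 4×1 = 6; c[3] = 4×1 = 4

[1, 2, 4]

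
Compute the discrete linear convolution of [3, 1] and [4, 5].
y[0] = 3×4 = 12; y[1] = 3×5 + 1×4 = 19; y[2] = 1×5 = 5

[12, 19, 5]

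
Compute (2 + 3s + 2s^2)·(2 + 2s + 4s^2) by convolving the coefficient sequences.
Ascending coefficients: a = [2, 3, 2], b = [2, 2, 4]. c[0] = 2×2 = 4; c[1] = 2×2 + 3×2 = 10; c[2] = 2×4 + 3×2 + 2×2 = 18; c[3] = 3×4 + 2×2 = 16; c[4] = 2×4 = 8. Result coefficients: [4, 10, 18, 16, 8] → 4 + 10s + 18s^2 + 16s^3 + 8s^4

4 + 10s + 18s^2 + 16s^3 + 8s^4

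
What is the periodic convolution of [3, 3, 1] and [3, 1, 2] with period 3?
Use y[k] = Σ_j x[j]·h[(k-j) mod 3]. y[0] = 3×3 + 3×2 + 1×1 = 16; y[1] = 3×1 + 3×3 + 1×2 = 14; y[2] = 3×2 + 3×1 + 1×3 = 12. Result: [16, 14, 12]

[16, 14, 12]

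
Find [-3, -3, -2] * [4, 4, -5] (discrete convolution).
y[0] = -3×4 = -12; y[1] = -3×4 + -3×4 = -24; y[2] = -3×-5 + -3×4 + -2×4 = -5; y[3] = -3×-5 + -2×4 = 7; y[4] = -2×-5 = 10

[-12, -24, -5, 7, 10]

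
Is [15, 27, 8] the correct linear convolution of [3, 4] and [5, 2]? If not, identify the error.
Recompute linear convolution of [3, 4] and [5, 2]: y[0] = 3×5 = 15; y[1] = 3×2 + 4×5 = 26; y[2] = 4×2 = 8 → [15, 26, 8]. Compare to given [15, 27, 8]: they differ at index 1: given 27, correct 26, so answer: No

No. Error at index 1: given 27, correct 26.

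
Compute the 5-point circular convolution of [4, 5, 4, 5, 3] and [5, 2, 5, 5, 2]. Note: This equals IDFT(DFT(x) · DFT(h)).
Either evaluate y[k] = Σ_j x[j]·h[(k-j) mod 5] directly, or use IDFT(DFT(x) · DFT(h)). y[0] = 4×5 + 5×2 + 4×5 + 5×5 + 3×2 = 81; y[1] = 4×2 + 5×5 + 4×2 + 5×5 + 3×5 = 81; y[2] = 4×5 + 5×2 + 4×5 + 5×2 + 3×5 = 75; y[3] = 4×5 + 5×5 + 4×2 + 5×5 + 3×2 = 84; y[4] = 4×2 + 5×5 + 4×5 + 5×2 + 3×5 = 78. Result: [81, 81, 75, 84, 78]

[81, 81, 75, 84, 78]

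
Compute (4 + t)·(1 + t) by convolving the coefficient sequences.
Ascending coefficients: a = [4, 1], b = [1, 1]. c[0] = 4×1 = 4; c[1] = 4×1 + 1×1 = 5; c[2] = 1×1 = 1. Result coefficients: [4, 5, 1] → 4 + 5t + t^2

4 + 5t + t^2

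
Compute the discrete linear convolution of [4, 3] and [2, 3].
y[0] = 4×2 = 8; y[1] = 4×3 + 3×2 = 18; y[2] = 3×3 = 9

[8, 18, 9]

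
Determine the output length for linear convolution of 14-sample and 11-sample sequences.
Linear/full convolution length: m + n - 1 = 14 + 11 - 1 = 24

24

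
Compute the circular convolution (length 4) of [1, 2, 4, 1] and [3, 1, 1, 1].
Use y[k] = Σ_j a[j]·b[(k-j) mod 4]. y[0] = 1×3 + 2×1 + 4×1 + 1×1 = 10; y[1] = 1×1 + 2×3 + 4×1 + 1×1 = 12; y[2] = 1×1 + 2×1 + 4×3 + 1×1 = 16; y[3] = 1×1 + 2×1 + 4×1 + 1×3 = 10. Result: [10, 12, 16, 10]

[10, 12, 16, 10]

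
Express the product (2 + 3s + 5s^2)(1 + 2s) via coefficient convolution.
Ascending coefficients: a = [2, 3, 5], b = [1, 2]. c[0] = 2×1 = 2; c[1] = 2×2 + 3×1 = 7; c[2] = 3×2 + 5×1 = 11; c[3] = 5×2 = 10. Result coefficients: [2, 7, 11, 10] → 2 + 7s + 11s^2 + 10s^3

2 + 7s + 11s^2 + 10s^3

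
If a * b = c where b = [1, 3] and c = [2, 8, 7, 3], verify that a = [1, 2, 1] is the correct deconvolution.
Forward-compute [1, 2, 1] * [1, 3]: c[0] = 1×1 = 1; c[1] = 1×3 + 2×1 = 5; c[2] = 2×3 + 1×1 = 7; c[3] = 1×3 = 3 → [1, 5, 7, 3]. Does not match given c = [2, 8, 7, 3].

Not verified. [1, 2, 1] * [1, 3] = [1, 5, 7, 3], which differs from [2, 8, 7, 3] at index 0.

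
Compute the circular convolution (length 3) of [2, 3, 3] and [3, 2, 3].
Use y[k] = Σ_j f[j]·g[(k-j) mod 3]. y[0] = 2×3 + 3×3 + 3×2 = 21; y[1] = 2×2 + 3×3 + 3×3 = 22; y[2] = 2×3 + 3×2 + 3×3 = 21. Result: [21, 22, 21]

[21, 22, 21]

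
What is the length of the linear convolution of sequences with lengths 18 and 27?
Linear/full convolution length: m + n - 1 = 18 + 27 - 1 = 44

44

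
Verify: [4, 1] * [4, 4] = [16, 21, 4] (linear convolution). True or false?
Recompute linear convolution of [4, 1] and [4, 4]: y[0] = 4×4 = 16; y[1] = 4×4 + 1×4 = 20; y[2] = 1×4 = 4 → [16, 20, 4]. Compare to given [16, 21, 4]: they differ at index 1: given 21, correct 20, so answer: No

No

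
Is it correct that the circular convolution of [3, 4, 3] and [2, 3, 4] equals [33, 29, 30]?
Recompute circular convolution of [3, 4, 3] and [2, 3, 4]: y[0] = 3×2 + 4×4 + 3×3 = 31; y[1] = 3×3 + 4×2 + 3×4 = 29; y[2] = 3×4 + 4×3 + 3×2 = 30 → [31, 29, 30]. Compare to given [33, 29, 30]: they differ at index 0: given 33, correct 31, so answer: No

No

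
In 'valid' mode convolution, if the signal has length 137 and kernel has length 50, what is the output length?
'Valid' mode counts only positions where the kernel fully overlaps the signal: m - n + 1 = 137 - 50 + 1 = 88

88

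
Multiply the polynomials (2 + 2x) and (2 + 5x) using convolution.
Ascending coefficients: a = [2, 2], b = [2, 5]. c[0] = 2×2 = 4; c[1] = 2×5 + 2×2 = 14; c[2] = 2×5 = 10. Result coefficients: [4, 14, 10] → 4 + 14x + 10x^2

4 + 14x + 10x^2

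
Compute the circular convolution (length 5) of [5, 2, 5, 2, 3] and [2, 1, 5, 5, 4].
Use y[k] = Σ_j u[j]·v[(k-j) mod 5]. y[0] = 5×2 + 2×4 + 5×5 + 2×5 + 3×1 = 56; y[1] = 5×1 + 2×2 + 5×4 + 2×5 + 3×5 = 54; y[2] = 5×5 + 2×1 + 5×2 + 2×4 + 3×5 = 60; y[3] = 5×5 + 2×5 + 5×1 + 2×2 + 3×4 = 56; y[4] = 5×4 + 2×5 + 5×5 + 2×1 + 3×2 = 63. Result: [56, 54, 60, 56, 63]

[56, 54, 60, 56, 63]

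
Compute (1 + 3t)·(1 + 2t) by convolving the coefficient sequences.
Ascending coefficients: a = [1, 3], b = [1, 2]. c[0] = 1×1 = 1; c[1] = 1×2 + 3×1 = 5; c[2] = 3×2 = 6. Result coefficients: [1, 5, 6] → 1 + 5t + 6t^2

1 + 5t + 6t^2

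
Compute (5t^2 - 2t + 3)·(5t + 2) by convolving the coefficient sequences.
Ascending coefficients: a = [3, -2, 5], b = [2, 5]. c[0] = 3×2 = 6; c[1] = 3×5 + -2×2 = 11; c[2] = -2×5 + 5×2 = 0; c[3] = 5×5 = 25. Result coefficients: [6, 11, 0, 25] → 25t^3 + 11t + 6

25t^3 + 11t + 6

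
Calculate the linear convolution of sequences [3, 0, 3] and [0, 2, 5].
y[0] = 3×0 = 0; y[1] = 3×2 + 0×0 = 6; y[2] = 3×5 + 0×2 + 3×0 = 15; y[3] = 0×5 + 3×2 = 6; y[4] = 3×5 = 15

[0, 6, 15, 6, 15]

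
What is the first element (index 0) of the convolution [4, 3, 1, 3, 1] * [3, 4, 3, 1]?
Use y[k] = Σ_i a[i]·b[k-i] at k=0. y[0] = 4×3 = 12

12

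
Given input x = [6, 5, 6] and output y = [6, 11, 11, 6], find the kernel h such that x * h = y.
Output length 4 = len(x) + len(h) - 1 ⇒ len(h) = 2. Solve h forward using h[k] = (y[k] - Σ_{i≥1} x[i]·h[k-i]) / x[0]: h[0] = y[0] / x[0] = 6 / 6 = 1; h[1] = (y[1] - 5×1) / x[0] = (11 - 5×1) / 6 = 1. So h = [1, 1]. Forward-check [6, 5, 6] * [1, 1]: y[0] = 6×1 = 6; y[1] = 6×1 + 5×1 = 11; y[2] = 5×1 + 6×1 = 11; y[3] = 6×1 = 6 → [6, 11, 11, 6] ✓

[1, 1]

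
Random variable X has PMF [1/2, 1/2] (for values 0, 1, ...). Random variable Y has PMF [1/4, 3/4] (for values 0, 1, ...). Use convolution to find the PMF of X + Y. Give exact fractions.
P(X+Y=k) = Σ_i P(X=i)·P(Y=k-i) — a convolution of [1/2, 1/2] and [1/4, 3/4]. P(X+Y=0) = (1/2)×(1/4) = 1/8; P(X+Y=1) = (1/2)×(3/4) + (1/2)×(1/4) = 3/8 + 1/8 = 1/2; P(X+Y=2) = (1/2)×(3/4) = 3/8. PMF: [1/8, 1/2, 3/8] (sums to 1 ✓)

[1/8, 1/2, 3/8]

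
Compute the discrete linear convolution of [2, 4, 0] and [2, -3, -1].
y[0] = 2×2 = 4; y[1] = 2×-3 + 4×2 = 2; y[2] = 2×-1 + 4×-3 + 0×2 = -14; y[3] = 4×-1 + 0×-3 = -4; y[4] = 0×-1 = 0

[4, 2, -14, -4, 0]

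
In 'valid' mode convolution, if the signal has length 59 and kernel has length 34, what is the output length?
'Valid' mode counts only positions where the kernel fully overlaps the signal: m - n + 1 = 59 - 34 + 1 = 26

26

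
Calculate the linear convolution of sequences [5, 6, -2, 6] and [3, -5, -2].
y[0] = 5×3 = 15; y[1] = 5×-5 + 6×3 = -7; y[2] = 5×-2 + 6×-5 + -2×3 = -46; y[3] = 6×-2 + -2×-5 + 6×3 = 16; y[4] = -2×-2 + 6×-5 = -26; y[5] = 6×-2 = -12

[15, -7, -46, 16, -26, -12]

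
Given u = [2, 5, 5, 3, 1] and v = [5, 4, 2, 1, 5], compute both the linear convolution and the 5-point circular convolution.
Linear: y_lin[0] = 2×5 = 10; y_lin[1] = 2×4 + 5×5 = 33; y_lin[2] = 2×2 + 5×4 + 5×5 = 49; y_lin[3] = 2×1 + 5×2 + 5×4 + 3×5 = 47; y_lin[4] = 2×5 + 5×1 + 5×2 + 3×4 + 1×5 = 42; y_lin[5] = 5×5 + 5×1 + 3×2 + 1×4 = 40; y_lin[6] = 5×5 + 3×1 + 1×2 = 30; y_lin[7] = 3×5 + 1×1 = 16; y_lin[8] = 1×5 = 5 → [10, 33, 49, 47, 42, 40, 30, 16, 5]. Circular (length 5): y[0] = 2×5 + 5×5 + 5×1 + 3×2 + 1×4 = 50; y[1] = 2×4 + 5×5 + 5×5 + 3×1 + 1×2 = 63; y[2] = 2×2 + 5×4 + 5×5 + 3×5 + 1×1 = 65; y[3] = 2×1 + 5×2 + 5×4 + 3×5 + 1×5 = 52; y[4] = 2×5 + 5×1 + 5×2 + 3×4 + 1×5 = 42 → [50, 63, 65, 52, 42]

Linear: [10, 33, 49, 47, 42, 40, 30, 16, 5], Circular: [50, 63, 65, 52, 42]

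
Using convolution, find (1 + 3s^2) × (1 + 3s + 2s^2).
Ascending coefficients: a = [1, 0, 3], b = [1, 3, 2]. c[0] = 1×1 = 1; c[1] = 1×3 + 0×1 = 3; c[2] = 1×2 + 0×3 + 3×1 = 5; c[3] = 0×2 + 3×3 = 9; c[4] = 3×2 = 6. Result coefficients: [1, 3, 5, 9, 6] → 1 + 3s + 5s^2 + 9s^3 + 6s^4

1 + 3s + 5s^2 + 9s^3 + 6s^4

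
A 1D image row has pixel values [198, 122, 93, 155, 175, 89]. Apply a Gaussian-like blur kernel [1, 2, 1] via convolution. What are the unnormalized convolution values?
Convolve image row [198, 122, 93, 155, 175, 89] with kernel [1, 2, 1]: y[0] = 198×1 = 198; y[1] = 198×2 + 122×1 = 518; y[2] = 198×1 + 122×2 + 93×1 = 535; y[3] = 122×1 + 93×2 + 155×1 = 463; y[4] = 93×1 + 155×2 + 175×1 = 578; y[5] = 155×1 + 175×2 + 89×1 = 594; y[6] = 175×1 + 89×2 = 353; y[7] = 89×1 = 89 → [198, 518, 535, 463, 578, 594, 353, 89]. Normalization factor = sum(kernel) = 4.

[198, 518, 535, 463, 578, 594, 353, 89]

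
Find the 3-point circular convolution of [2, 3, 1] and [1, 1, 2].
Use y[k] = Σ_j a[j]·b[(k-j) mod 3]. y[0] = 2×1 + 3×2 + 1×1 = 9; y[1] = 2×1 + 3×1 + 1×2 = 7; y[2] = 2×2 + 3×1 + 1×1 = 8. Result: [9, 7, 8]

[9, 7, 8]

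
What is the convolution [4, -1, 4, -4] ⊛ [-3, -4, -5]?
y[0] = 4×-3 = -12; y[1] = 4×-4 + -1×-3 = -13; y[2] = 4×-5 + -1×-4 + 4×-3 = -28; y[3] = -1×-5 + 4×-4 + -4×-3 = 1; y[4] = 4×-5 + -4×-4 = -4; y[5] = -4×-5 = 20

[-12, -13, -28, 1, -4, 20]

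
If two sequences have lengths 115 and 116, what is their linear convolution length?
Linear/full convolution length: m + n - 1 = 115 + 116 - 1 = 230

230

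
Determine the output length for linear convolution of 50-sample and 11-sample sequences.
Linear/full convolution length: m + n - 1 = 50 + 11 - 1 = 60

60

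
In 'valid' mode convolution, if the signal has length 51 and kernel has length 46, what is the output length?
'Valid' mode counts only positions where the kernel fully overlaps the signal: m - n + 1 = 51 - 46 + 1 = 6

6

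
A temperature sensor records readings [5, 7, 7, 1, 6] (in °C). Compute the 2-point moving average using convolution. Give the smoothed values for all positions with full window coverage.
2-point moving average kernel = [1, 1]. Apply in 'valid' mode (full window coverage): avg[0] = (5 + 7) / 2 = 6.0; avg[1] = (7 + 7) / 2 = 7.0; avg[2] = (7 + 1) / 2 = 4.0; avg[3] = (1 + 6) / 2 = 3.5. Smoothed values: [6.0, 7.0, 4.0, 3.5]

[6.0, 7.0, 4.0, 3.5]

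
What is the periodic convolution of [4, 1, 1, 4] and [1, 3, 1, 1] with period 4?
Use y[k] = Σ_j s[j]·t[(k-j) mod 4]. y[0] = 4×1 + 1×1 + 1×1 + 4×3 = 18; y[1] = 4×3 + 1×1 + 1×1 + 4×1 = 18; y[2] = 4×1 + 1×3 + 1×1 + 4×1 = 12; y[3] = 4×1 + 1×1 + 1×3 + 4×1 = 12. Result: [18, 18, 12, 12]

[18, 18, 12, 12]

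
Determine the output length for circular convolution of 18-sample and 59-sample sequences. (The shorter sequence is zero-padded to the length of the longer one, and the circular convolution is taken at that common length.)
Circular convolution (zero-padding the shorter input) has length max(m, n) = max(18, 59) = 59

59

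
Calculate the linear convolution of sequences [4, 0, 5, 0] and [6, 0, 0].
y[0] = 4×6 = 24; y[1] = 4×0 + 0×6 = 0; y[2] = 4×0 + 0×0 + 5×6 = 30; y[3] = 0×0 + 5×0 + 0×6 = 0; y[4] = 5×0 + 0×0 = 0; y[5] = 0×0 = 0

[24, 0, 30, 0, 0, 0]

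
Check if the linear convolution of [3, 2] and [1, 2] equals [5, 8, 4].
Recompute linear convolution of [3, 2] and [1, 2]: y[0] = 3×1 = 3; y[1] = 3×2 + 2×1 = 8; y[2] = 2×2 = 4 → [3, 8, 4]. Compare to given [5, 8, 4]: they differ at index 0: given 5, correct 3, so answer: No

No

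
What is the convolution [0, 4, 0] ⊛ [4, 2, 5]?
y[0] = 0×4 = 0; y[1] = 0×2 + 4×4 = 16; y[2] = 0×5 + 4×2 + 0×4 = 8; y[3] = 4×5 + 0×2 = 20; y[4] = 0×5 = 0

[0, 16, 8, 20, 0]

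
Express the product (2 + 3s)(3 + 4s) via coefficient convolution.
Ascending coefficients: a = [2, 3], b = [3, 4]. c[0] = 2×3 = 6; c[1] = 2×4 + 3×3 = 17; c[2] = 3×4 = 12. Result coefficients: [6, 17, 12] → 6 + 17s + 12s^2

6 + 17s + 12s^2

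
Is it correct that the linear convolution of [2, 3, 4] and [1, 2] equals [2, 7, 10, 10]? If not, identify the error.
Recompute linear convolution of [2, 3, 4] and [1, 2]: y[0] = 2×1 = 2; y[1] = 2×2 + 3×1 = 7; y[2] = 3×2 + 4×1 = 10; y[3] = 4×2 = 8 → [2, 7, 10, 8]. Compare to given [2, 7, 10, 10]: they differ at index 3: given 10, correct 8, so answer: No

No. Error at index 3: given 10, correct 8.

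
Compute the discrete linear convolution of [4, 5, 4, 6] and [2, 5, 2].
y[0] = 4×2 = 8; y[1] = 4×5 + 5×2 = 30; y[2] = 4×2 + 5×5 + 4×2 = 41; y[3] = 5×2 + 4×5 + 6×2 = 42; y[4] = 4×2 + 6×5 = 38; y[5] = 6×2 = 12

[8, 30, 41, 42, 38, 12]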